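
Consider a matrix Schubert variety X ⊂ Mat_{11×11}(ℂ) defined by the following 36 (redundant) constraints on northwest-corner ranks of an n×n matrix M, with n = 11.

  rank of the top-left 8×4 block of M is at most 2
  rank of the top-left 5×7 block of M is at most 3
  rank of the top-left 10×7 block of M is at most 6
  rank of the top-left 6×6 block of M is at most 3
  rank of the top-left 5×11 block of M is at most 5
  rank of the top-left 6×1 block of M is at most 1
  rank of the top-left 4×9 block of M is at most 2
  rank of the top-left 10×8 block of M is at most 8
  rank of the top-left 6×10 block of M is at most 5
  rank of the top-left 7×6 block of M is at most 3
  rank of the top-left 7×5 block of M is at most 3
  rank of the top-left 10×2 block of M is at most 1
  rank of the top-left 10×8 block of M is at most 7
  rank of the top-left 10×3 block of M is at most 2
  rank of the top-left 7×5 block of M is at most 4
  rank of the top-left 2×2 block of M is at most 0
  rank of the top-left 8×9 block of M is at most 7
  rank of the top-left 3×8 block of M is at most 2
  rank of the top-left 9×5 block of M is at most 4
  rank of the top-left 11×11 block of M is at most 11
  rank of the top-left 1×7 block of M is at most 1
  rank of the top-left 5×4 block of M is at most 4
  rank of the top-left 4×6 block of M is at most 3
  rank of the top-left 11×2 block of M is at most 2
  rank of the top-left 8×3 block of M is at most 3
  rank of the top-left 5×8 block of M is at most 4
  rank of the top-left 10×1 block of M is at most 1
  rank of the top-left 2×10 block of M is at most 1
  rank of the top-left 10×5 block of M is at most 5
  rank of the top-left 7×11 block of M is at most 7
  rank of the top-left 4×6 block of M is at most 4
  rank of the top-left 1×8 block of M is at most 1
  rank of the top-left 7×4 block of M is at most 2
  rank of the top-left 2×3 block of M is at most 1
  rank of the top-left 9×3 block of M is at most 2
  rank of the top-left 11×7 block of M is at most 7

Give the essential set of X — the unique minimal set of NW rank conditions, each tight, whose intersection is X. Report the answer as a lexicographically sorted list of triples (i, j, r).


Computing R[i][j] = min implied NW-rank bound (n=11, 36 conditions):

  i=1: 0 | 0 | 1 | 1 | 1 | 1 | 1 | 1 | 1 | 1 | 1
  i=2: 0 | 0 | 1 | 1 | 1 | 1 | 1 | 1 | 1 | 1 | 2
  i=3: 1 | 1 | 2 | 2 | 2 | 2 | 2 | 2 | 2 | 2 | 3
  i=4: 1 | 1 | 2 | 2 | 2 | 2 | 2 | 2 | 2 | 3 | 4
  i=5: 1 | 1 | 2 | 2 | 3 | 3 | 3 | 3 | 3 | 4 | 5
  i=6: 1 | 1 | 2 | 2 | 3 | 3 | 4 | 4 | 4 | 5 | 6
  i=7: 1 | 1 | 2 | 2 | 3 | 3 | 4 | 5 | 5 | 6 | 7
  i=8: 1 | 1 | 2 | 2 | 3 | 4 | 5 | 6 | 6 | 7 | 8
  i=9: 1 | 1 | 2 | 3 | 4 | 5 | 6 | 7 | 7 | 8 | 9
  i=10: 1 | 1 | 2 | 3 | 4 | 5 | 6 | 7 | 8 | 9 | 10
  i=11: 1 | 2 | 3 | 4 | 5 | 6 | 7 | 8 | 9 | 10 | 11

giving w = (3, 11, 1, 10, 5, 7, 8, 6, 4, 9, 2) via Δ²R.

Rothe diagram D(w) (30 cells), 6 SE-corners (essential conditions):

[(2, 2, 0), (2, 10, 1), (4, 9, 2), (7, 6, 3), (8, 4, 2), (10, 2, 1)]


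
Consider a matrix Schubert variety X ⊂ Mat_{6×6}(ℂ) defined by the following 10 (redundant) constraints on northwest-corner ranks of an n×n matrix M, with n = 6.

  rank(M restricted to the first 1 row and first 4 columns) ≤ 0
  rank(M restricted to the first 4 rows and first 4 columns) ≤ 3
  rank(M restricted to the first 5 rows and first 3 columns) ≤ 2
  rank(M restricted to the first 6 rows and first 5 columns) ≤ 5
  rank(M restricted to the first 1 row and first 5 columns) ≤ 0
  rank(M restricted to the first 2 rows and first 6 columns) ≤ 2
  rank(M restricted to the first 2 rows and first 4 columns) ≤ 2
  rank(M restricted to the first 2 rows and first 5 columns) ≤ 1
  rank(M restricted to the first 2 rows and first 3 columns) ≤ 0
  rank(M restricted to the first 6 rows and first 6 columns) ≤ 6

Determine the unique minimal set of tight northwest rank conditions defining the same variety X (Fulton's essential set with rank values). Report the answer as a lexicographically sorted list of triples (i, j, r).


Computing R[i][j] = min implied NW-rank bound (n=6, 10 conditions):

  R[1]: 0  0  0  0  0  1
  R[2]: 0  0  0  1  1  2
  R[3]: 1  1  1  2  2  3
  R[4]: 1  2  2  3  3  4
  R[5]: 1  2  2  3  4  5
  R[6]: 1  2  3  4  5  6

the unique w with this rank table is (6, 4, 1, 2, 5, 3).

Fulton essential set (3 of the 9 Rothe cells):

[(1, 5, 0), (2, 3, 0), (5, 3, 2)]


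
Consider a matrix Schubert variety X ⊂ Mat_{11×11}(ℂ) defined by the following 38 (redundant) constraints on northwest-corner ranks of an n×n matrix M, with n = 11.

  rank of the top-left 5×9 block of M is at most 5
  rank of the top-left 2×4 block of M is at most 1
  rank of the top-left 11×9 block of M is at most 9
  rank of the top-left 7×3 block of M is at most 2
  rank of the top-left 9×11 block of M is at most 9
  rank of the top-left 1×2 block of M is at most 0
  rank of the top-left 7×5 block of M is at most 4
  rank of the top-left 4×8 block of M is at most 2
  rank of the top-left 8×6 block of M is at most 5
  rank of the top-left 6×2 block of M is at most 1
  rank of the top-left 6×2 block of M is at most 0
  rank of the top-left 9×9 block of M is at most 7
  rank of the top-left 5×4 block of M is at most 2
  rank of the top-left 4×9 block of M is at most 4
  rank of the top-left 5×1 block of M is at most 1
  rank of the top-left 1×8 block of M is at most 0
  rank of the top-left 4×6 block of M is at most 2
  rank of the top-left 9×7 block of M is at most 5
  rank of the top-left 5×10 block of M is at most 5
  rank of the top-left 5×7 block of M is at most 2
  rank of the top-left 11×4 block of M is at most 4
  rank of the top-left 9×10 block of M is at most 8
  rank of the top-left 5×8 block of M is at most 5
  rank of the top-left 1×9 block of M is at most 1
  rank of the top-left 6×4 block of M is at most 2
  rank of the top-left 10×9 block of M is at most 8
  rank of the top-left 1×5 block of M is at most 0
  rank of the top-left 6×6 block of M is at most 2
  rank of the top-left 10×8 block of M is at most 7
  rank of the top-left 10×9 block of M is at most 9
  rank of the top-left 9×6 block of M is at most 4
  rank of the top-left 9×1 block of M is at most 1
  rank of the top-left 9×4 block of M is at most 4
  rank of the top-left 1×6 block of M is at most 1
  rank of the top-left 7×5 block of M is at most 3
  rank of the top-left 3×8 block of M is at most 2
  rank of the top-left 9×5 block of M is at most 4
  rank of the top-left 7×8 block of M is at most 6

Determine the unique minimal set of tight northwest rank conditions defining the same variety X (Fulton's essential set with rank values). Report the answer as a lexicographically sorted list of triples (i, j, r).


Reconstructing r_w from the 38 given conditions:

  0  0  0  0  0  0  0  0  1  1  1
  0  0  1  1  1  1  1  1  2  2  2
  0  0  1  2  2  2  2  2  3  3  3
  0  0  1  2  2  2  2  2  3  4  4
  0  0  1  2  2  2  2  3  4  5  5
  0  0  1  2  2  2  3  4  5  6  6
  1  1  2  3  3  3  4  5  6  7  7
  1  2  3  4  4  4  5  6  7  8  8
  1  2  3  4  4  4  5  6  7  8  9
  1  2  3  4  5  5  6  7  8  9  10
  1  2  3  4  5  6  7  8  9  10  11

hence w(1..11) = (9, 3, 4, 10, 8, 7, 1, 2, 11, 5, 6).

6 SE-corners of the 29-cell Rothe diagram give Ess(w):

[(1, 8, 0), (4, 8, 2), (5, 7, 2), (6, 2, 0), (6, 6, 2), (9, 6, 4)]


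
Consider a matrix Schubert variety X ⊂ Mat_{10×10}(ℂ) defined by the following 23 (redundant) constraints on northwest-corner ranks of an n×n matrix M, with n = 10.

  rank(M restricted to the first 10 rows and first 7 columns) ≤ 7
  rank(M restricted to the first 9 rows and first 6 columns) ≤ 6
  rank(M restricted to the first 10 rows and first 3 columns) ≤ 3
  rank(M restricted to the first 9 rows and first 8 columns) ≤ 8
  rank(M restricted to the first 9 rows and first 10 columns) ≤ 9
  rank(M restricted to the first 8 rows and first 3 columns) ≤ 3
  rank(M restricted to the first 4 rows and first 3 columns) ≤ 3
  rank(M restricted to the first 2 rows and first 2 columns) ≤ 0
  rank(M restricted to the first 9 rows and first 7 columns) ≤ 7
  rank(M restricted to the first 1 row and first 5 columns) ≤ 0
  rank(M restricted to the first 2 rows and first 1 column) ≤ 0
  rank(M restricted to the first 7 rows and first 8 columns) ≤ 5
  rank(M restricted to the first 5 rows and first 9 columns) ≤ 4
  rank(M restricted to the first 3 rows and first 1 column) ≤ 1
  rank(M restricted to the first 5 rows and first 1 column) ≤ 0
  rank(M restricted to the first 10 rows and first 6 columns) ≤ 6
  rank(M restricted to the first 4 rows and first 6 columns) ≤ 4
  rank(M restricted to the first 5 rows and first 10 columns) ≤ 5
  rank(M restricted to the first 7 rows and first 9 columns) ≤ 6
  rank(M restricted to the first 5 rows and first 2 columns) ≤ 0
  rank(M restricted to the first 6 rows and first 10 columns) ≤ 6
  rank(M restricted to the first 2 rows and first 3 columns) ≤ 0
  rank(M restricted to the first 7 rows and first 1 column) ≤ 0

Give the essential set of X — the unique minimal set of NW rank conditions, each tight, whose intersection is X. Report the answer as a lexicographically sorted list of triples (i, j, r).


Computing R[i][j] = min implied NW-rank bound (n=10, 23 conditions):

  row 1: 0  0  0  0  0  1  1  1  1  1
  row 2: 0  0  0  1  1  2  2  2  2  2
  row 3: 0  0  1  2  2  3  3  3  3  3
  row 4: 0  0  1  2  3  4  4  4  4  4
  row 5: 0  0  1  2  3  4  4  4  4  5
  row 6: 0  1  2  3  4  5  5  5  5  6
  row 7: 0  1  2  3  4  5  5  5  6  7
  row 8: 1  2  3  4  5  6  6  6  7  8
  row 9: 1  2  3  4  5  6  7  7  8  9
  row 10: 1  2  3  4  5  6  7  8  9  10

giving w = (6, 4, 3, 5, 10, 2, 9, 1, 7, 8) via Δ²R.

ℓ(w)=21; the 6 essential cells (i,j,r):

[(1, 5, 0), (2, 3, 0), (5, 2, 0), (5, 9, 4), (7, 1, 0), (7, 8, 5)]


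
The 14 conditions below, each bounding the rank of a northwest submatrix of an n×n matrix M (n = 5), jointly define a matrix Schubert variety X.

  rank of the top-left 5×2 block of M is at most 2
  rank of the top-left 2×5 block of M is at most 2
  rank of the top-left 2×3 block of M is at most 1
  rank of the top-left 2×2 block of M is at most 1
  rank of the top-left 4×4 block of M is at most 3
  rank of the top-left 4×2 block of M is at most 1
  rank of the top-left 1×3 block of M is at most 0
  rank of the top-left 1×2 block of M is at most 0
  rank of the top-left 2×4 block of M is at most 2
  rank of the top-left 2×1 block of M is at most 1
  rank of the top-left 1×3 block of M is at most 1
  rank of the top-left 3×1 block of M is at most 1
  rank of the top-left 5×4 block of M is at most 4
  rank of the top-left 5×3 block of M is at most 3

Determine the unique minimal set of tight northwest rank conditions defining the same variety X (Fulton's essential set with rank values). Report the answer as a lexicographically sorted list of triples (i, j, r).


Reconstructing r_w from the 14 given conditions:

  row 1: 0  0  0  1  1
  row 2: 1  1  1  2  2
  row 3: 1  1  2  3  3
  row 4: 1  1  2  3  4
  row 5: 1  2  3  4  5

reading off 1-entries of Δ²R: w = (4, 1, 3, 5, 2).

Rothe diagram D(w) (5 cells), 2 SE-corners (essential conditions):

[(1, 3, 0), (4, 2, 1)]


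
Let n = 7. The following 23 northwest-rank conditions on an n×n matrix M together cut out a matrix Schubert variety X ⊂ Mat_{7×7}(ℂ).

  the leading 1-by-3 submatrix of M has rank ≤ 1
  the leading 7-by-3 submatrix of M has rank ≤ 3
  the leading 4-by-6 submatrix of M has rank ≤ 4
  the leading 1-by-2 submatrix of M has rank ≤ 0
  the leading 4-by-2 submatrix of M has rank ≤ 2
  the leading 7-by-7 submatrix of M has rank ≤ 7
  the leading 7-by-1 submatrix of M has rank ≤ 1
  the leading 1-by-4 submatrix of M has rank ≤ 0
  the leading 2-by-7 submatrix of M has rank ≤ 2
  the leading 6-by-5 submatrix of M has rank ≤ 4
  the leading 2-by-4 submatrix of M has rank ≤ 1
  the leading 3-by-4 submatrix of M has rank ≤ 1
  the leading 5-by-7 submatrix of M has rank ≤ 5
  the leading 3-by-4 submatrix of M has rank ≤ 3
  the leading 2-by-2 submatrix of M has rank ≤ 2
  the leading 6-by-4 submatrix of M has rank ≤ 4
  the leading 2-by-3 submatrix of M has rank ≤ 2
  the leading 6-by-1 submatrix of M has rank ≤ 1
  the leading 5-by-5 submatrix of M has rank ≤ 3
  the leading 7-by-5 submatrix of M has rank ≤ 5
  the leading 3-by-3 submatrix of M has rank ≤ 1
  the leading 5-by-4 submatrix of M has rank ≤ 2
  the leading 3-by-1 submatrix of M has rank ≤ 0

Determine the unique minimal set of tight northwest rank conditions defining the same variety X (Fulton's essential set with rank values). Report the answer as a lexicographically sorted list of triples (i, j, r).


Propagating the 23 rank bounds to every northwest block:

  0, 0, 0, 0, 1, 1, 1
  0, 1, 1, 1, 2, 2, 2
  0, 1, 1, 1, 2, 3, 3
  1, 2, 2, 2, 3, 4, 4
  1, 2, 2, 2, 3, 4, 5
  1, 2, 3, 3, 4, 5, 6
  1, 2, 3, 4, 5, 6, 7

so w = (5, 2, 6, 1, 7, 3, 4).

ℓ(w)=10; the 4 essential cells (i,j,r):

[(1, 4, 0), (3, 1, 0), (3, 4, 1), (5, 4, 2)]


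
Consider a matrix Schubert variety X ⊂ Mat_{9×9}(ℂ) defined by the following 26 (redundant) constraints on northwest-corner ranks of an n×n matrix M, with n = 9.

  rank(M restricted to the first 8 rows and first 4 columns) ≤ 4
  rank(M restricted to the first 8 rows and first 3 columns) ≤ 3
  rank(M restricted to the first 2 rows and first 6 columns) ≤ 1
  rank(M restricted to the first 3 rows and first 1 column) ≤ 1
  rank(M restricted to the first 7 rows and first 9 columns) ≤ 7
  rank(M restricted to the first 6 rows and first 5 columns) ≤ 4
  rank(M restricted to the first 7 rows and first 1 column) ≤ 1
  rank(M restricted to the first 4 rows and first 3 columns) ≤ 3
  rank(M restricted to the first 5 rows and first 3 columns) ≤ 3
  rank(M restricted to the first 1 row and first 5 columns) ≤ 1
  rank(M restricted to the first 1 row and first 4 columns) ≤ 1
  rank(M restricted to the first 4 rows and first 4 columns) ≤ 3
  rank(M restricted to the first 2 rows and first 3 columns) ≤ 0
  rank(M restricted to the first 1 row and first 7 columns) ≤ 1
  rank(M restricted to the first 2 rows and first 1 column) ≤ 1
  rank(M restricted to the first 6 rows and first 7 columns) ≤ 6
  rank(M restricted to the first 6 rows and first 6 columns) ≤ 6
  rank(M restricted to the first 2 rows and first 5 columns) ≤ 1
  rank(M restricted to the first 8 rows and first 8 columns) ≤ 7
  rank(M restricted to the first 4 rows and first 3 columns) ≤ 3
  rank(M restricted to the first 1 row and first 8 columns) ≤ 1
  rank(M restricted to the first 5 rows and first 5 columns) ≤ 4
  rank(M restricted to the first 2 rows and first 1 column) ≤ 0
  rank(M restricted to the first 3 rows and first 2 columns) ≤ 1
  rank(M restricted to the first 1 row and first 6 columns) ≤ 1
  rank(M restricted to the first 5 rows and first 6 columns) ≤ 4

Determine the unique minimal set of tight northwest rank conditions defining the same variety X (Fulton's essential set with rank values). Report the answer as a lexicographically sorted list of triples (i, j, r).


Computing R[i][j] = min implied NW-rank bound (n=9, 26 conditions):

  R[1]: 0 | 0 | 0 | 1 | 1 | 1 | 1 | 1 | 1
  R[2]: 0 | 0 | 0 | 1 | 1 | 1 | 2 | 2 | 2
  R[3]: 1 | 1 | 1 | 2 | 2 | 2 | 3 | 3 | 3
  R[4]: 1 | 2 | 2 | 3 | 3 | 3 | 4 | 4 | 4
  R[5]: 1 | 2 | 3 | 4 | 4 | 4 | 5 | 5 | 5
  R[6]: 1 | 2 | 3 | 4 | 4 | 5 | 6 | 6 | 6
  R[7]: 1 | 2 | 3 | 4 | 5 | 6 | 7 | 7 | 7
  R[8]: 1 | 2 | 3 | 4 | 5 | 6 | 7 | 7 | 8
  R[9]: 1 | 2 | 3 | 4 | 5 | 6 | 7 | 8 | 9

second differences of R give the permutation w = (4, 7, 1, 2, 3, 6, 5, 9, 8).

4 SE-corners of the 10-cell Rothe diagram give Ess(w):

[(2, 3, 0), (2, 6, 1), (6, 5, 4), (8, 8, 7)]


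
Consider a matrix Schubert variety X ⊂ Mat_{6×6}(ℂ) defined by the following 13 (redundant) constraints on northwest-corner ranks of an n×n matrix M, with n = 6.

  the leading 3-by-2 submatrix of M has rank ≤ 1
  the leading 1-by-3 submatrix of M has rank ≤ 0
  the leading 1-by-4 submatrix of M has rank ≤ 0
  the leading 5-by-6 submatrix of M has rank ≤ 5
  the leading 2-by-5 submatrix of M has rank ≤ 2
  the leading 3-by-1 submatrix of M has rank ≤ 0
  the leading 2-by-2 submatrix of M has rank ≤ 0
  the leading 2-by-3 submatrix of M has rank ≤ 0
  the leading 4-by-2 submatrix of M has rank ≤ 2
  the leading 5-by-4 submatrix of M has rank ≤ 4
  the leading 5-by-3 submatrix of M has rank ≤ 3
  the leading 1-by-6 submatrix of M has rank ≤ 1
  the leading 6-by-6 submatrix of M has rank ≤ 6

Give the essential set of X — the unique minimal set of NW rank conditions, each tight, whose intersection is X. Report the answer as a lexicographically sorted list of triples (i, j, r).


Rank table r_w(6×6) implied by the 13 constraints:

  0, 0, 0, 0, 1, 1
  0, 0, 0, 1, 2, 2
  0, 1, 1, 2, 3, 3
  1, 2, 2, 3, 4, 4
  1, 2, 3, 4, 5, 5
  1, 2, 3, 4, 5, 6

the unique w with this rank table is (5, 4, 2, 1, 3, 6).

|D(w)|=8, |Ess(w)|=3:

[(1, 4, 0), (2, 3, 0), (3, 1, 0)]


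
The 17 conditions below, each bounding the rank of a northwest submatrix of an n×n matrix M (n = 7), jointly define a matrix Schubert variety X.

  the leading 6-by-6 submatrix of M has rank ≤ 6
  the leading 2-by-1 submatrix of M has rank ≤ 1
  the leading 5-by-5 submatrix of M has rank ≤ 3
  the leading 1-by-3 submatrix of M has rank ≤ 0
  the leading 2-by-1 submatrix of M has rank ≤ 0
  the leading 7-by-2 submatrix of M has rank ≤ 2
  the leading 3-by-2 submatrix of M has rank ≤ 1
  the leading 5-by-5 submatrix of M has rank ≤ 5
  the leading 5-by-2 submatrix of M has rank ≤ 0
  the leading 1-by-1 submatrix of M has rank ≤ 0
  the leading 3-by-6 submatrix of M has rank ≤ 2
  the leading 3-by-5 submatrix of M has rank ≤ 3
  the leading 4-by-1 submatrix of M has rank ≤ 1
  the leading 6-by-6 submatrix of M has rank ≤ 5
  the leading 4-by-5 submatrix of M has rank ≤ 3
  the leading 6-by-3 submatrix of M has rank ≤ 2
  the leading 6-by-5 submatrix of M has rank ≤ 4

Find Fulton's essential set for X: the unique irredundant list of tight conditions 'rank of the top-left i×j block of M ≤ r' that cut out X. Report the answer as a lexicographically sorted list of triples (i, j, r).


Propagating the 17 rank bounds to every northwest block:

  row 1: 0  0  0  1  1  1  1
  row 2: 0  0  1  2  2  2  2
  row 3: 0  0  1  2  2  2  3
  row 4: 0  0  1  2  3  3  4
  row 5: 0  0  1  2  3  4  5
  row 6: 1  1  2  3  4  5  6
  row 7: 1  2  3  4  5  6  7

giving w = (4, 3, 7, 5, 6, 1, 2) via Δ²R.

3 SE-corners of the 13-cell Rothe diagram give Ess(w):

[(1, 3, 0), (3, 6, 2), (5, 2, 0)]


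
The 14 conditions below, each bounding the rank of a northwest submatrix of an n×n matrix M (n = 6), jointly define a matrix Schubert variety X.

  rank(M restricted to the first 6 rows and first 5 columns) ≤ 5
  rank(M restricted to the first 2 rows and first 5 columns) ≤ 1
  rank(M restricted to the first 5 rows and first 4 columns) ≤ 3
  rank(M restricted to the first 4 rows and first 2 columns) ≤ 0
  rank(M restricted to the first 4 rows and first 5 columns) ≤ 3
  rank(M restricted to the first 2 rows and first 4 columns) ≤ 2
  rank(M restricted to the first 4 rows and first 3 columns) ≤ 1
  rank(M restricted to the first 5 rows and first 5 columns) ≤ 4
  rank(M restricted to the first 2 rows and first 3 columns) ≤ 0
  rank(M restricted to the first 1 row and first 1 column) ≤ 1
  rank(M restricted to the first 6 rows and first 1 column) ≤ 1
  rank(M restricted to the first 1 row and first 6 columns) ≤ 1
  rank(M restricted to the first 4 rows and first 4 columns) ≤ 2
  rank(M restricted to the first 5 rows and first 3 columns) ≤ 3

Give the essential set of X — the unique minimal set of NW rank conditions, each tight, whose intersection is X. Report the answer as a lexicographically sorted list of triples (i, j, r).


Reconstructing r_w from the 14 given conditions:

  i=1: 0, 0, 0, 1, 1, 1
  i=2: 0, 0, 0, 1, 1, 2
  i=3: 0, 0, 1, 2, 2, 3
  i=4: 0, 0, 1, 2, 3, 4
  i=5: 1, 1, 2, 3, 4, 5
  i=6: 1, 2, 3, 4, 5, 6

the unique w with this rank table is (4, 6, 3, 5, 1, 2).

ℓ(w)=11; the 3 essential cells (i,j,r):

[(2, 3, 0), (2, 5, 1), (4, 2, 0)]


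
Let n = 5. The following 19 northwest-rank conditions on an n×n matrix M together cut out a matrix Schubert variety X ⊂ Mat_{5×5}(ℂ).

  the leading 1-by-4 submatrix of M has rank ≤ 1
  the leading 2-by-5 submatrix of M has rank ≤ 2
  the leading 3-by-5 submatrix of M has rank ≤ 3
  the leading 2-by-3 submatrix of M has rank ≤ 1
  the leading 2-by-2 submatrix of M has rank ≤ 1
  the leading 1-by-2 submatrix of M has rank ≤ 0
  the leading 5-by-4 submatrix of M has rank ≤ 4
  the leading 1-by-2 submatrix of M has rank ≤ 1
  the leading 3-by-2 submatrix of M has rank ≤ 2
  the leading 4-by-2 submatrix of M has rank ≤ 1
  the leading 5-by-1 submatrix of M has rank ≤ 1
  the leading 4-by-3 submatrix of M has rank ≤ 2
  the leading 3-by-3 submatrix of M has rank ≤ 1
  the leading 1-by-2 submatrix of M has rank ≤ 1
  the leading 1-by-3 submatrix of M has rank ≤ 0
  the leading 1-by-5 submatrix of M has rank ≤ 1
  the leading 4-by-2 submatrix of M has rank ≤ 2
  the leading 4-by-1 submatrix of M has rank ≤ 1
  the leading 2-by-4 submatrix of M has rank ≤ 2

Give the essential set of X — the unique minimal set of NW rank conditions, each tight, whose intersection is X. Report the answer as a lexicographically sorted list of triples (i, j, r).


Rank table r_w(5×5) implied by the 19 constraints:

  row 1: 0, 0, 0, 1, 1
  row 2: 1, 1, 1, 2, 2
  row 3: 1, 1, 1, 2, 3
  row 4: 1, 1, 2, 3, 4
  row 5: 1, 2, 3, 4, 5

the unique w with this rank table is (4, 1, 5, 3, 2).

D(w) has 6 cells with 3 SE-corners; essential set:

[(1, 3, 0), (3, 3, 1), (4, 2, 1)]


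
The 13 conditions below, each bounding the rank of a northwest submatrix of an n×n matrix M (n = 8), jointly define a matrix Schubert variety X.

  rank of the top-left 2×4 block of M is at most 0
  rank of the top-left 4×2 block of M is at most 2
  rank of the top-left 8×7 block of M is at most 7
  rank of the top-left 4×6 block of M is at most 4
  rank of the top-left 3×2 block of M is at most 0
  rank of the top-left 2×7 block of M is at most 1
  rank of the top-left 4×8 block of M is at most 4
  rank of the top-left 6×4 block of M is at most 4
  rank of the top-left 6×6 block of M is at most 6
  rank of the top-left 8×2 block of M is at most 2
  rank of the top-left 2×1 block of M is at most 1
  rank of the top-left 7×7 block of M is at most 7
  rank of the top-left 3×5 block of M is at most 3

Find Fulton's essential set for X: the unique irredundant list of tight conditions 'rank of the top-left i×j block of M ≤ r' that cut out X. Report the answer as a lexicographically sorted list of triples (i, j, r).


The tightest implied rank at each (i,j), from the 13 conditions:

  R[1]: 0 0 0 0 1 1 1 1
  R[2]: 0 0 0 0 1 1 1 2
  R[3]: 0 0 1 1 2 2 2 3
  R[4]: 1 1 2 2 3 3 3 4
  R[5]: 1 2 3 3 4 4 4 5
  R[6]: 1 2 3 4 5 5 5 6
  R[7]: 1 2 3 4 5 6 6 7
  R[8]: 1 2 3 4 5 6 7 8

the unique w with this rank table is (5, 8, 3, 1, 2, 4, 6, 7).

3 SE-corners of the 12-cell Rothe diagram give Ess(w):

[(2, 4, 0), (2, 7, 1), (3, 2, 0)]


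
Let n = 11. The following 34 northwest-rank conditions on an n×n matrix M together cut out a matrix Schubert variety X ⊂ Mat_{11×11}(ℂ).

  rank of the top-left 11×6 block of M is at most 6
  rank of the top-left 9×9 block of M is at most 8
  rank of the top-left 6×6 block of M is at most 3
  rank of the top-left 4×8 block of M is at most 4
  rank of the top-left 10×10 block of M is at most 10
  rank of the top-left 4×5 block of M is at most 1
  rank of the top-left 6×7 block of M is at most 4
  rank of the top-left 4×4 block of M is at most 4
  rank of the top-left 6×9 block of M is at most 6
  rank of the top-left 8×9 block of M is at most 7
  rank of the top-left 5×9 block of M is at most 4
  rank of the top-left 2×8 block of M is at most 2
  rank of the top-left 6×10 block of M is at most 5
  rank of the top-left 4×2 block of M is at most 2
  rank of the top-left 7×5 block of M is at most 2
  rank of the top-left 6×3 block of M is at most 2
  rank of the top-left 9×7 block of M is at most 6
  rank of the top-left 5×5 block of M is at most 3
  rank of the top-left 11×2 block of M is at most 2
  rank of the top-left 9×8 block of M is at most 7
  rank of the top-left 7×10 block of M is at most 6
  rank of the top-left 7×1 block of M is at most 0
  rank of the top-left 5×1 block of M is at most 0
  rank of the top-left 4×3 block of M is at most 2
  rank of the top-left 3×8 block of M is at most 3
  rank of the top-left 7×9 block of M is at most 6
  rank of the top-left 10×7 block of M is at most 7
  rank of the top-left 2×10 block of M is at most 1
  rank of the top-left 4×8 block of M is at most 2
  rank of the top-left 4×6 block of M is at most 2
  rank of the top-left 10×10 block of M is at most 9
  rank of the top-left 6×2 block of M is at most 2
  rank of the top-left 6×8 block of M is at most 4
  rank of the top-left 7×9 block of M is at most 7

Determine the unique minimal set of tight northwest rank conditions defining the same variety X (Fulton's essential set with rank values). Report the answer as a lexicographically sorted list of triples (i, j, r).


The tightest implied rank at each (i,j), from the 34 conditions:

  R[1]: 0 1 1 1 1 1 1 1 1 1 1
  R[2]: 0 1 1 1 1 1 1 1 1 1 2
  R[3]: 0 1 1 1 1 2 2 2 2 2 3
  R[4]: 0 1 1 1 1 2 2 2 3 3 4
  R[5]: 0 1 2 2 2 3 3 3 4 4 5
  R[6]: 0 1 2 2 2 3 4 4 5 5 6
  R[7]: 0 1 2 2 2 3 4 5 6 6 7
  R[8]: 1 2 3 3 3 4 5 6 7 7 8
  R[9]: 1 2 3 4 4 5 6 7 8 8 9
  R[10]: 1 2 3 4 5 6 7 8 9 9 10
  R[11]: 1 2 3 4 5 6 7 8 9 10 11

giving w = (2, 11, 6, 9, 3, 7, 8, 1, 4, 5, 10) via Δ²R.

D(w) has 27 cells with 5 SE-corners; essential set:

[(2, 10, 1), (4, 5, 1), (4, 8, 2), (7, 1, 0), (7, 5, 2)]


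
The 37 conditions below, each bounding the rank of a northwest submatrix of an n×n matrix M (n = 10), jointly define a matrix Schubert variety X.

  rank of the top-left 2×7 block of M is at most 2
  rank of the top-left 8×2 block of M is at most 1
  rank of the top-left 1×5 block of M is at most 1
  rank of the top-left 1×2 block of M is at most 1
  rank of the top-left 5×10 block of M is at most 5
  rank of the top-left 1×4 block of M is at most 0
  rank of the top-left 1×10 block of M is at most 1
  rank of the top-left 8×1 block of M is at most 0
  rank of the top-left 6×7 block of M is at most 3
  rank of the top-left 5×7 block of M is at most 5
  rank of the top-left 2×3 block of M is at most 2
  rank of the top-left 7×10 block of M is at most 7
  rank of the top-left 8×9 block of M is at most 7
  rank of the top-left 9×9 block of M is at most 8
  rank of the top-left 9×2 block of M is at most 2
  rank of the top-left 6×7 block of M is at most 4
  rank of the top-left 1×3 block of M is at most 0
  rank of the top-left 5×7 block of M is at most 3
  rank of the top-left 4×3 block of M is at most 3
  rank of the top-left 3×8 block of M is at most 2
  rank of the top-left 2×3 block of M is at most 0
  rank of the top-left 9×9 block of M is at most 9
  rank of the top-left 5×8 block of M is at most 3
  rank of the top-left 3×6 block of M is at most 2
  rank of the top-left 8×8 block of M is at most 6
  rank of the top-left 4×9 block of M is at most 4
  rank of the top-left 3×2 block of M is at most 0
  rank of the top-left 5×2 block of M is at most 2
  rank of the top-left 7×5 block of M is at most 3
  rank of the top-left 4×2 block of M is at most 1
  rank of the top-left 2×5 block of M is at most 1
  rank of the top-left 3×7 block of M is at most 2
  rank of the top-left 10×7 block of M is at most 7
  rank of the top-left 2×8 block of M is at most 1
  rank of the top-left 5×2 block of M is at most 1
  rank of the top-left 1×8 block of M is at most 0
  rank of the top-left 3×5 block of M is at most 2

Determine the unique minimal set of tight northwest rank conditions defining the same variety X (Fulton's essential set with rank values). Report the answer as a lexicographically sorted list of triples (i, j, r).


Propagating the 37 rank bounds to every northwest block:

  row 1: 0  0  0  0  0  0  0  0  1  1
  row 2: 0  0  0  1  1  1  1  1  2  2
  row 3: 0  0  1  2  2  2  2  2  3  3
  row 4: 0  1  2  3  3  3  3  3  4  4
  row 5: 0  1  2  3  3  3  3  3  4  5
  row 6: 0  1  2  3  3  3  3  4  5  6
  row 7: 0  1  2  3  3  4  4  5  6  7
  row 8: 0  1  2  3  4  5  5  6  7  8
  row 9: 1  2  3  4  5  6  6  7  8  9
  row 10: 1  2  3  4  5  6  7  8  9  10

so w = (9, 4, 3, 2, 10, 8, 6, 5, 1, 7).

|D(w)|=26, |Ess(w)|=7:

[(1, 8, 0), (2, 3, 0), (3, 2, 0), (5, 8, 3), (6, 7, 3), (7, 5, 3), (8, 1, 0)]


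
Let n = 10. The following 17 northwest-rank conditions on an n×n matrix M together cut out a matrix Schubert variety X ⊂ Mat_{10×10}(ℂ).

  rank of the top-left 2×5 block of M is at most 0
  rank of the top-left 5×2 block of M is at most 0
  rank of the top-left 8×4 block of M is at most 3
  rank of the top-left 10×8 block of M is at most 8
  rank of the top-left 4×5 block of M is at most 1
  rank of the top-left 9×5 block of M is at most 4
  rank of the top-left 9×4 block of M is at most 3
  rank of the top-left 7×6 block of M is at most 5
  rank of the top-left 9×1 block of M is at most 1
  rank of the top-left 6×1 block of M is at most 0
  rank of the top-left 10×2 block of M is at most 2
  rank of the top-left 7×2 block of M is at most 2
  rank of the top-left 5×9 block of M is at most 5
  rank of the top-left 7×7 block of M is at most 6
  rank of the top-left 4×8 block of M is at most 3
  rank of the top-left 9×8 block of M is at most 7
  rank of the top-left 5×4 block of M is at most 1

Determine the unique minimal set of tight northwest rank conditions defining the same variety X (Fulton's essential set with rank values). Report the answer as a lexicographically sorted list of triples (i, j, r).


Recovering R(i,j) via the rank-extension bound from the 17 conditions:

  R[1]: 0 0 0 0 0 1 1 1 1 1
  R[2]: 0 0 0 0 0 1 2 2 2 2
  R[3]: 0 0 1 1 1 2 3 3 3 3
  R[4]: 0 0 1 1 1 2 3 3 4 4
  R[5]: 0 0 1 1 2 3 4 4 5 5
  R[6]: 0 1 2 2 3 4 5 5 6 6
  R[7]: 1 2 3 3 4 5 6 6 7 7
  R[8]: 1 2 3 3 4 5 6 7 8 8
  R[9]: 1 2 3 3 4 5 6 7 8 9
  R[10]: 1 2 3 4 5 6 7 8 9 10

hence w(1..10) = (6, 7, 3, 9, 5, 2, 1, 8, 10, 4).

7 SE-corners of the 23-cell Rothe diagram give Ess(w):

[(2, 5, 0), (4, 5, 1), (4, 8, 3), (5, 2, 0), (5, 4, 1), (6, 1, 0), (9, 4, 3)]


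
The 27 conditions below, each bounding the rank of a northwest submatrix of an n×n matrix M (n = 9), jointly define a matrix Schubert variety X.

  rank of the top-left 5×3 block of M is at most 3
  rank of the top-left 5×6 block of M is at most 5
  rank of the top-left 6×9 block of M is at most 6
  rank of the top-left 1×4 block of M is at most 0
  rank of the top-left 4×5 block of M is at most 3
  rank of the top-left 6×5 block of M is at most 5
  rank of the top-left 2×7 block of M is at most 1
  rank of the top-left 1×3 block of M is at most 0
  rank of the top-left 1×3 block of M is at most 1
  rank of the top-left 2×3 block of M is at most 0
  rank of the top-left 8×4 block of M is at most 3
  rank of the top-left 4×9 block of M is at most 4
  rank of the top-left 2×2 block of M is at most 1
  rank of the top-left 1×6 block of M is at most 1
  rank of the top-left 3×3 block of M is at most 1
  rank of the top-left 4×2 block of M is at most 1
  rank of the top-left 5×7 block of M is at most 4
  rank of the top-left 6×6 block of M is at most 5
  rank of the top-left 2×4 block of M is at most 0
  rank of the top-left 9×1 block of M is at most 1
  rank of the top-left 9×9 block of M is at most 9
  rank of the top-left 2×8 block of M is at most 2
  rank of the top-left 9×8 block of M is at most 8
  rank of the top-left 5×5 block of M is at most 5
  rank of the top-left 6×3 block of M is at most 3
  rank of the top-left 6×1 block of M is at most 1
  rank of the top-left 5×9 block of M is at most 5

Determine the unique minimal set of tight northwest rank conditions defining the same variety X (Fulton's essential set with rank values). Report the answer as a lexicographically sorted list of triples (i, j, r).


The tightest implied rank at each (i,j), from the 27 conditions:

  i=1: 0 0 0 0 1 1 1 1 1
  i=2: 0 0 0 0 1 1 1 2 2
  i=3: 1 1 1 1 2 2 2 3 3
  i=4: 1 1 2 2 3 3 3 4 4
  i=5: 1 2 3 3 4 4 4 5 5
  i=6: 1 2 3 3 4 5 5 6 6
  i=7: 1 2 3 3 4 5 6 7 7
  i=8: 1 2 3 3 4 5 6 7 8
  i=9: 1 2 3 4 5 6 7 8 9

so w = (5, 8, 1, 3, 2, 6, 7, 9, 4).

4 SE-corners of the 14-cell Rothe diagram give Ess(w):

[(2, 4, 0), (2, 7, 1), (4, 2, 1), (8, 4, 3)]


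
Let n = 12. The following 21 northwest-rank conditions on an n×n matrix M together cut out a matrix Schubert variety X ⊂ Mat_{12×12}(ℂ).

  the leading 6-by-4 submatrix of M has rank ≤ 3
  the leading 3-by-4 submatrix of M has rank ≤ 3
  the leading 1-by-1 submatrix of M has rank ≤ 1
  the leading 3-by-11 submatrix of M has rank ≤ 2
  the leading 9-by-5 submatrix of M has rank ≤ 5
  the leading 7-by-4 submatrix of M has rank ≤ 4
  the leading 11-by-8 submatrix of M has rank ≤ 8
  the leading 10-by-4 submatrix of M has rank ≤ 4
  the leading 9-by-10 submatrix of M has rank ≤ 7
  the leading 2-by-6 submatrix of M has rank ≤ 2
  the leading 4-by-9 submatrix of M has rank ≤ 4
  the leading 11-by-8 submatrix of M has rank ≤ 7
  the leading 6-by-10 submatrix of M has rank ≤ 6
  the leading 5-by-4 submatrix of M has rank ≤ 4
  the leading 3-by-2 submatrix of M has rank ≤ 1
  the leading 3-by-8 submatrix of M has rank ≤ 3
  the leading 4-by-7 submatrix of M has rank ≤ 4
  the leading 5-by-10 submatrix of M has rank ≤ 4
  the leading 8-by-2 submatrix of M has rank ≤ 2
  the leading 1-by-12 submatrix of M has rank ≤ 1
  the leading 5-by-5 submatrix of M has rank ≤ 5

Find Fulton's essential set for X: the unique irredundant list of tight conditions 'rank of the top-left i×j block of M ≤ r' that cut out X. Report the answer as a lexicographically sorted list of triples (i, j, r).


Rank table r_w(12×12) implied by the 21 constraints:

  i=1: 1 1 1 1 1 1 1 1 1 1 1 1
  i=2: 1 1 2 2 2 2 2 2 2 2 2 2
  i=3: 1 1 2 2 2 2 2 2 2 2 2 3
  i=4: 1 2 3 3 3 3 3 3 3 3 3 4
  i=5: 1 2 3 3 4 4 4 4 4 4 4 5
  i=6: 1 2 3 3 4 5 5 5 5 5 5 6
  i=7: 1 2 3 4 5 6 6 6 6 6 6 7
  i=8: 1 2 3 4 5 6 7 7 7 7 7 8
  i=9: 1 2 3 4 5 6 7 7 7 7 8 9
  i=10: 1 2 3 4 5 6 7 7 8 8 9 10
  i=11: 1 2 3 4 5 6 7 7 8 9 10 11
  i=12: 1 2 3 4 5 6 7 8 9 10 11 12

the unique w with this rank table is (1, 3, 12, 2, 5, 6, 4, 7, 11, 9, 10, 8).

|D(w)|=17, |Ess(w)|=5:

[(3, 2, 1), (3, 11, 2), (6, 4, 3), (9, 10, 7), (11, 8, 7)]


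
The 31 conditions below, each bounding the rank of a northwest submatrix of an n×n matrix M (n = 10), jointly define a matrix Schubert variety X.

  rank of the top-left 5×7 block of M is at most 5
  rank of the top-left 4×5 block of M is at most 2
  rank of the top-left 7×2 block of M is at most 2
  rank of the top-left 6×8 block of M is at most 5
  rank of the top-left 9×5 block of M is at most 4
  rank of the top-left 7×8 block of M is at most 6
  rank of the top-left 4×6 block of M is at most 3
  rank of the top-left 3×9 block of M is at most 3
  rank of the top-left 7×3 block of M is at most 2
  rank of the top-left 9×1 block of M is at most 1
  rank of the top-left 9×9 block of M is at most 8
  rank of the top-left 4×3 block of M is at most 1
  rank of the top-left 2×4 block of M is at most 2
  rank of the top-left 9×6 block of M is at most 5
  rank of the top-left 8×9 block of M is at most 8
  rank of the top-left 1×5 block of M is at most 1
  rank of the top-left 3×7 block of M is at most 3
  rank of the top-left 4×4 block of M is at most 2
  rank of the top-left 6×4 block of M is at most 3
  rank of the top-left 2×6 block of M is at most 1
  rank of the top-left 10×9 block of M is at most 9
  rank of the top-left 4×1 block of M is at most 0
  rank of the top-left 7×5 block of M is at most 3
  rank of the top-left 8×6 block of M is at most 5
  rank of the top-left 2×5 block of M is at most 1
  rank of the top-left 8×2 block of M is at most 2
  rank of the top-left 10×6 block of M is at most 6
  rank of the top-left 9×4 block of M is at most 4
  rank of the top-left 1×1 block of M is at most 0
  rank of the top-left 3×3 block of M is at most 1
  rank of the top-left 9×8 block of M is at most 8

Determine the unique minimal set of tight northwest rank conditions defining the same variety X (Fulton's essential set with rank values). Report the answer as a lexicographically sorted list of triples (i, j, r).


Recovering R(i,j) via the rank-extension bound from the 31 conditions:

  row 1: 0, 1, 1, 1, 1, 1, 1, 1, 1, 1
  row 2: 0, 1, 1, 1, 1, 1, 2, 2, 2, 2
  row 3: 0, 1, 1, 2, 2, 2, 3, 3, 3, 3
  row 4: 0, 1, 1, 2, 2, 3, 4, 4, 4, 4
  row 5: 1, 2, 2, 3, 3, 4, 5, 5, 5, 5
  row 6: 1, 2, 2, 3, 3, 4, 5, 5, 6, 6
  row 7: 1, 2, 2, 3, 3, 4, 5, 6, 7, 7
  row 8: 1, 2, 3, 4, 4, 5, 6, 7, 8, 8
  row 9: 1, 2, 3, 4, 4, 5, 6, 7, 8, 9
  row 10: 1, 2, 3, 4, 5, 6, 7, 8, 9, 10

so w = (2, 7, 4, 6, 1, 9, 8, 3, 10, 5).

D(w) has 17 cells with 8 SE-corners; essential set:

[(2, 6, 1), (4, 1, 0), (4, 3, 1), (4, 5, 2), (6, 8, 5), (7, 3, 2), (7, 5, 3), (9, 5, 4)]


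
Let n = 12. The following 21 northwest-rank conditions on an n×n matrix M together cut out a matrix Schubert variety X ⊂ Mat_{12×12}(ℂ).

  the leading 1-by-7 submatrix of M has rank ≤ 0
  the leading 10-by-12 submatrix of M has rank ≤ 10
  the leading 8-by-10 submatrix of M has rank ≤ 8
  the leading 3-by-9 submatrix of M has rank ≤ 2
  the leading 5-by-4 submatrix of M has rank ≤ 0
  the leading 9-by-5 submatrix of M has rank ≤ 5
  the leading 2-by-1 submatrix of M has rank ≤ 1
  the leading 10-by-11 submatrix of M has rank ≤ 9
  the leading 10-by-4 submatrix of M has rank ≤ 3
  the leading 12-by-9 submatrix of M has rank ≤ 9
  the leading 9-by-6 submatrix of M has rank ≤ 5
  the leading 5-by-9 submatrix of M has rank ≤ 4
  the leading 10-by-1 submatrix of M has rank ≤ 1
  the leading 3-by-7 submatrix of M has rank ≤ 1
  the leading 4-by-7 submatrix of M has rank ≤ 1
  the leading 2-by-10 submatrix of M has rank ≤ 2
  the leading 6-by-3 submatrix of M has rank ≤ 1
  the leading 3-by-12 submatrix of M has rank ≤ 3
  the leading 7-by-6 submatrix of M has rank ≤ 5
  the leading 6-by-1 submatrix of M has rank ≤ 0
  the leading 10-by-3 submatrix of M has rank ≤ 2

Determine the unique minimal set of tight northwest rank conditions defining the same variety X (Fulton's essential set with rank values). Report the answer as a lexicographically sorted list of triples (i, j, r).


The tightest implied rank at each (i,j), from the 21 conditions:

  row 1: 0 0 0 0 0 0 0 1 1 1 1 1
  row 2: 0 0 0 0 1 1 1 2 2 2 2 2
  row 3: 0 0 0 0 1 1 1 2 2 3 3 3
  row 4: 0 0 0 0 1 1 1 2 3 4 4 4
  row 5: 0 0 0 0 1 2 2 3 4 5 5 5
  row 6: 0 1 1 1 2 3 3 4 5 6 6 6
  row 7: 1 2 2 2 3 4 4 5 6 7 7 7
  row 8: 1 2 2 3 4 5 5 6 7 8 8 8
  row 9: 1 2 2 3 4 5 6 7 8 9 9 9
  row 10: 1 2 2 3 4 5 6 7 8 9 9 10
  row 11: 1 2 3 4 5 6 7 8 9 10 10 11
  row 12: 1 2 3 4 5 6 7 8 9 10 11 12

hence w(1..12) = (8, 5, 10, 9, 6, 2, 1, 4, 7, 12, 3, 11).

Rothe diagram D(w) (33 cells), 7 SE-corners (essential conditions):

[(1, 7, 0), (3, 9, 2), (4, 7, 1), (5, 4, 0), (6, 1, 0), (10, 3, 2), (10, 11, 9)]


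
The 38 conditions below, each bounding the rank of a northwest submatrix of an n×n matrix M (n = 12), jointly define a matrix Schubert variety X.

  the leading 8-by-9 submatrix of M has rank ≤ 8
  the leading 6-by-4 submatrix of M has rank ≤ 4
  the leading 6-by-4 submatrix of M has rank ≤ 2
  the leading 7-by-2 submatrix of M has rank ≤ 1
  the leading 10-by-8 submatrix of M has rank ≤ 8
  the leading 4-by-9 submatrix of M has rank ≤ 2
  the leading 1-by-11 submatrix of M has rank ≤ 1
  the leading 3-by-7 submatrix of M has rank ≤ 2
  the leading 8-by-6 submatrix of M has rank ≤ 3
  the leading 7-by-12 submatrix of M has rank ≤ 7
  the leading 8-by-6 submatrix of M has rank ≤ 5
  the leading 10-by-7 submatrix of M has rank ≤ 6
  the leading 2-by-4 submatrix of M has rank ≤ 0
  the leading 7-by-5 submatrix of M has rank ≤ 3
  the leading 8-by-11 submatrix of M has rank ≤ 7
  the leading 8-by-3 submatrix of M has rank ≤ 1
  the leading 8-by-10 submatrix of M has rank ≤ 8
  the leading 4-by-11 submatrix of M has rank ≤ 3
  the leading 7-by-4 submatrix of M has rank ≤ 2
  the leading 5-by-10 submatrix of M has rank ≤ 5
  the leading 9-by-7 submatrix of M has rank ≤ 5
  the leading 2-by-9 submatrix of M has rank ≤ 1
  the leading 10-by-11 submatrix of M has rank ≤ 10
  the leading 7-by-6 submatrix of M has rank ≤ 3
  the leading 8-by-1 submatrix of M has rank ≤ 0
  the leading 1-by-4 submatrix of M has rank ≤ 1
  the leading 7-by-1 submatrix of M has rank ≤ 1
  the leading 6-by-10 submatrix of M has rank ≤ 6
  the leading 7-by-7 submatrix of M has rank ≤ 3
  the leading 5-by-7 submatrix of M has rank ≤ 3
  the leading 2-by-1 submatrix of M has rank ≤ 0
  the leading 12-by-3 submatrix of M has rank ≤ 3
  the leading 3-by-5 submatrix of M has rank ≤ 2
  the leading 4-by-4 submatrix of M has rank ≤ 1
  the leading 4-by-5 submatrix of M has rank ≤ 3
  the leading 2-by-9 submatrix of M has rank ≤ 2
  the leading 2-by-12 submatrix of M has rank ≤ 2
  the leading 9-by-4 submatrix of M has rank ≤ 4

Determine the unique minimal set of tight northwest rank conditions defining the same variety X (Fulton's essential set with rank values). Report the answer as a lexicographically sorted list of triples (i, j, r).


Computing R[i][j] = min implied NW-rank bound (n=12, 38 conditions):

  row 1: 0  0  0  0  1  1  1  1  1  1  1  1
  row 2: 0  0  0  0  1  1  1  1  1  2  2  2
  row 3: 0  1  1  1  2  2  2  2  2  3  3  3
  row 4: 0  1  1  1  2  2  2  2  2  3  3  4
  row 5: 0  1  1  2  3  3  3  3  3  4  4  5
  row 6: 0  1  1  2  3  3  3  4  4  5  5  6
  row 7: 0  1  1  2  3  3  3  4  5  6  6  7
  row 8: 0  1  1  2  3  3  4  5  6  7  7  8
  row 9: 1  2  2  3  4  4  5  6  7  8  8  9
  row 10: 1  2  3  4  5  5  6  7  8  9  9  10
  row 11: 1  2  3  4  5  6  7  8  9  10  10  11
  row 12: 1  2  3  4  5  6  7  8  9  10  11  12

hence w(1..12) = (5, 10, 2, 12, 4, 8, 9, 7, 1, 3, 6, 11).

ℓ(w)=34; the 9 essential cells (i,j,r):

[(2, 4, 0), (2, 9, 1), (4, 4, 1), (4, 9, 2), (4, 11, 3), (7, 7, 3), (8, 1, 0), (8, 3, 1), (8, 6, 3)]
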